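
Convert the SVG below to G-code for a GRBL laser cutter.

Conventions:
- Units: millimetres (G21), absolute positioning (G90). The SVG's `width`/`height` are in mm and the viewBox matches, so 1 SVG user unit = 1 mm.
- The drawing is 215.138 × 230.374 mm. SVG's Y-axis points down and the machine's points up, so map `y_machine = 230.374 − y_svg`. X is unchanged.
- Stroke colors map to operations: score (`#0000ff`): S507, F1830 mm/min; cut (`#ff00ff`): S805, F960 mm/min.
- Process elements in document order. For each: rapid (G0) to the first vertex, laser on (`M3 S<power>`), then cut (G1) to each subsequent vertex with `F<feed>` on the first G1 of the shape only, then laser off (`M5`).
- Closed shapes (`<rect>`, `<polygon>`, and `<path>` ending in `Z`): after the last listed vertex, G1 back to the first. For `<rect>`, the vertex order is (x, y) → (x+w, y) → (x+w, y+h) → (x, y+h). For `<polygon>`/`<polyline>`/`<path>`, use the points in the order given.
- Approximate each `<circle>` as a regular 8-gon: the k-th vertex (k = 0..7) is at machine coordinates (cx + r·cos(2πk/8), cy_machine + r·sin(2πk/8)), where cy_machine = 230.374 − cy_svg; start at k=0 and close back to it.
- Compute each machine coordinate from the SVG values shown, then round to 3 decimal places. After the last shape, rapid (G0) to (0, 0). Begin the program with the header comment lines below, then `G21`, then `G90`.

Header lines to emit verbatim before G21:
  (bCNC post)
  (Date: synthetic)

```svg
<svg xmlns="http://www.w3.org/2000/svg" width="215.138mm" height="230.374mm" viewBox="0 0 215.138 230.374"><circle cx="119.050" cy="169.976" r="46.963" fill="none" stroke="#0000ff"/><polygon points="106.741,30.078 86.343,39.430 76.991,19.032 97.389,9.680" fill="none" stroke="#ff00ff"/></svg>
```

(bCNC post)
(Date: synthetic)
G21
G90
G0 X166.013 Y60.398
M3 S507
G1 X152.258 Y93.606 F1830
G1 X119.050 Y107.361
G1 X85.842 Y93.606
G1 X72.087 Y60.398
G1 X85.842 Y27.190
G1 X119.050 Y13.435
G1 X152.258 Y27.190
G1 X166.013 Y60.398
M5
G0 X106.741 Y200.296
M3 S805
G1 X86.343 Y190.944 F960
G1 X76.991 Y211.342
G1 X97.389 Y220.694
G1 X106.741 Y200.296
M5
G0 X0.000 Y0.000

Since the viewBox matches the mm dimensions, user units are millimetres directly. The only transform is the Y-flip y_m = 230.374 − y_svg.

Shape 1 is a circle drawn with `<circle>`. Its stroke #0000ff means score at S507, F1830. After flipping Y the toolpath is (166.013,60.398) → (152.258,93.606) → (119.050,107.361) → (85.842,93.606) → (72.087,60.398) → (85.842,27.190) → (119.050,13.435) → (152.258,27.190) → (166.013,60.398), returning to the start.

Shape 2 is a regular polygon drawn with `<polygon>`. Its stroke #ff00ff means cut at S805, F960. After flipping Y the toolpath is (106.741,200.296) → (86.343,190.944) → (76.991,211.342) → (97.389,220.694) → (106.741,200.296), returning to the start.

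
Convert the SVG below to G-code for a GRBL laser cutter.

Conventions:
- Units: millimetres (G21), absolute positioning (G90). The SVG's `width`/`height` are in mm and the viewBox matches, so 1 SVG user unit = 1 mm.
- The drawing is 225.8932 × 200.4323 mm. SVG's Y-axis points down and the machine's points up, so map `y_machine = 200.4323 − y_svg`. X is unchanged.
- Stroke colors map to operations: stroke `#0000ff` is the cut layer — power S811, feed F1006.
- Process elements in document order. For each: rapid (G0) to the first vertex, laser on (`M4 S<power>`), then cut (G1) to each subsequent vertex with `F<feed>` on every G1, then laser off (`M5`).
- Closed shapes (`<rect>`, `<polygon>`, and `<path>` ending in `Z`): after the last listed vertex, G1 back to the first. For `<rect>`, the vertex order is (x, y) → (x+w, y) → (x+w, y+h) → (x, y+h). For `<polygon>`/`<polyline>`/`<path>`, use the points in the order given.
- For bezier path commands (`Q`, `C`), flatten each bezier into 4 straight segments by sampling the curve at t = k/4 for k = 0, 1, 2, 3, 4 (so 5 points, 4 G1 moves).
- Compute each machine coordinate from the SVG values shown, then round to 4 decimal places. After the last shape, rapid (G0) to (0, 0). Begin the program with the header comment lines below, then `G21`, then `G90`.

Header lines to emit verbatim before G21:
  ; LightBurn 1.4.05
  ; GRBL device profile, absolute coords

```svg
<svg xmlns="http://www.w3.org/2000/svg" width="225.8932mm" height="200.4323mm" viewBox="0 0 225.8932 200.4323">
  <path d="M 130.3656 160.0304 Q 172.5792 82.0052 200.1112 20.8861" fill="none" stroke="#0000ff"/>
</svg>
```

; LightBurn 1.4.05
; GRBL device profile, absolute coords
G21
G90
G0 X130.3656 Y40.4019
M4 S811
G1 X150.5548 Y78.3579 F1006
G1 X168.9088 Y114.2006 F1006
G1 X185.4276 Y147.9300 F1006
G1 X200.1112 Y179.5462 F1006
M5
G0 X0.0000 Y0.0000

viewBox `0 0 225.8932 200.4323` with mm width/height → 1 unit = 1 mm. Flip: y_m = 200.4323 − y_svg.

**Shape 1** — `<path>` quadratic bezier, stroke `#0000ff` → cut (S811, F1006). Control points (SVG): P0=(130.3656,160.0304), P1=(172.5792,82.0052), P2=(200.1112,20.8861); sampled at t=k/4. Machine vertices: (130.3656,40.4019) → (150.5548,78.3579) → (168.9088,114.2006) → (185.4276,147.9300) → (200.1112,179.5462). Open path.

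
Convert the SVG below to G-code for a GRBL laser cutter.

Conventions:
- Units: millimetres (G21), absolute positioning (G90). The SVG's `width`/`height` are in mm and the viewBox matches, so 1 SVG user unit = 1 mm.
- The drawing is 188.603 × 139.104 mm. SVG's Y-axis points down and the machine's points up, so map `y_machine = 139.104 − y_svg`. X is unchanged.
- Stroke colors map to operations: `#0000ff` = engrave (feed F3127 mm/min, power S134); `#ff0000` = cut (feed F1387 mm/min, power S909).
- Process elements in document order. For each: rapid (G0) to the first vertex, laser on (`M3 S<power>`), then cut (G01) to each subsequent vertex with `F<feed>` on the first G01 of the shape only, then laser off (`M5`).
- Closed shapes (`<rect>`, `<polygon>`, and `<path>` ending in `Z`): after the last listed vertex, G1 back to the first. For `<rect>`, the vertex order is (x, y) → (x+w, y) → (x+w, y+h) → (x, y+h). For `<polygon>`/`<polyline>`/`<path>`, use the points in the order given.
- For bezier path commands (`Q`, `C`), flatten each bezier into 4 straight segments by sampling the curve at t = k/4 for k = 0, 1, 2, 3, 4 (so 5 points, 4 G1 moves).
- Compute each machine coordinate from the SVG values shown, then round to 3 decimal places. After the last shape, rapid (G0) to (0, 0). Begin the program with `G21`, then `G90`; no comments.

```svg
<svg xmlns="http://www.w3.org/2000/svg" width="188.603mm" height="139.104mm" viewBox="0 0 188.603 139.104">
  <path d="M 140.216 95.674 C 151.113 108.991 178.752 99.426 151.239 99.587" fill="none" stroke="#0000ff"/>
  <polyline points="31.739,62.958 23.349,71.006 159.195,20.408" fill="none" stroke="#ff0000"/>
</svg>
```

viewBox `0 0 188.603 139.104` with mm width/height → 1 unit = 1 mm. Flip: y_m = 139.104 − y_svg.

**Shape 1** — `<path>` cubic bezier, stroke `#0000ff` → engrave (S134, F3127). Control points (SVG): P0=(140.216,95.674), P1=(151.113,108.991), P2=(178.752,99.426), P3=(151.239,99.587); sampled at t=k/4. Machine vertices: (140.216,43.430) → (150.405,37.223) → (160.131,36.540) → (162.656,38.324) → (151.239,39.517). Open path.

**Shape 2** — `<polyline>` open polyline, stroke `#ff0000` → cut (S909, F1387). Machine vertices: (31.739,76.146) → (23.349,68.098) → (159.195,118.696). Open path.

G21
G90
G0 X140.216 Y43.430
M3 S134
G01 X150.405 Y37.223 F3127
G01 X160.131 Y36.540
G01 X162.656 Y38.324
G01 X151.239 Y39.517
M5
G0 X31.739 Y76.146
M3 S909
G01 X23.349 Y68.098 F1387
G01 X159.195 Y118.696
M5
G0 X0.000 Y0.000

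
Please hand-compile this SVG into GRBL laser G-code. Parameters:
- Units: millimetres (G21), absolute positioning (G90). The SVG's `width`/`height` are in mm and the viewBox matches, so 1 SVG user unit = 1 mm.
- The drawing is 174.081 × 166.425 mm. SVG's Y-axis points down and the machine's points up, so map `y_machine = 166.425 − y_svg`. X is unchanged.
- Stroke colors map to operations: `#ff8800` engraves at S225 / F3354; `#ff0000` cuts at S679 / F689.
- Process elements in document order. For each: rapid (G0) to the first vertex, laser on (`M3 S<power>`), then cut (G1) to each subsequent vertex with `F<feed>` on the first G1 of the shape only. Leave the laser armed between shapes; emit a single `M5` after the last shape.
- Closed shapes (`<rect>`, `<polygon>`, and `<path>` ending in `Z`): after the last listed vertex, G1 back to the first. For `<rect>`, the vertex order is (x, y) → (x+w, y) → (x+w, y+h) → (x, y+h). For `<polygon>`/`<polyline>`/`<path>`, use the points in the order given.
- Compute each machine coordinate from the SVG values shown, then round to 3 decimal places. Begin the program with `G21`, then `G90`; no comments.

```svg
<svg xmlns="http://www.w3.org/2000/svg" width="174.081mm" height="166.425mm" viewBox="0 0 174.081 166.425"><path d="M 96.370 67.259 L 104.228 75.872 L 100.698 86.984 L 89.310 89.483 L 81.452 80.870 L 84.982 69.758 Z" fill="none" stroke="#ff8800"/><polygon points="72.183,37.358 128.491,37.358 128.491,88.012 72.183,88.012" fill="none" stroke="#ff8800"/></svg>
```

G21
G90
G0 X96.370 Y99.166
M3 S225
G1 X104.228 Y90.553 F3354
G1 X100.698 Y79.441
G1 X89.310 Y76.942
G1 X81.452 Y85.555
G1 X84.982 Y96.667
G1 X96.370 Y99.166
G0 X72.183 Y129.067
M3 S225
G1 X128.491 Y129.067 F3354
G1 X128.491 Y78.413
G1 X72.183 Y78.413
G1 X72.183 Y129.067
M5

Since the viewBox matches the mm dimensions, user units are millimetres directly. The only transform is the Y-flip y_m = 166.425 − y_svg.

Shape 1 is a regular polygon drawn with `<path>`. Its stroke #ff8800 means engrave at S225, F3354. After flipping Y the toolpath is (96.370,99.166) → (104.228,90.553) → (100.698,79.441) → (89.310,76.942) → (81.452,85.555) → (84.982,96.667) → (96.370,99.166), returning to the start.

Shape 2 is a rectangle drawn with `<polygon>`. Its stroke #ff8800 means engrave at S225, F3354. After flipping Y the toolpath is (72.183,129.067) → (128.491,129.067) → (128.491,78.413) → (72.183,78.413) → (72.183,129.067), returning to the start.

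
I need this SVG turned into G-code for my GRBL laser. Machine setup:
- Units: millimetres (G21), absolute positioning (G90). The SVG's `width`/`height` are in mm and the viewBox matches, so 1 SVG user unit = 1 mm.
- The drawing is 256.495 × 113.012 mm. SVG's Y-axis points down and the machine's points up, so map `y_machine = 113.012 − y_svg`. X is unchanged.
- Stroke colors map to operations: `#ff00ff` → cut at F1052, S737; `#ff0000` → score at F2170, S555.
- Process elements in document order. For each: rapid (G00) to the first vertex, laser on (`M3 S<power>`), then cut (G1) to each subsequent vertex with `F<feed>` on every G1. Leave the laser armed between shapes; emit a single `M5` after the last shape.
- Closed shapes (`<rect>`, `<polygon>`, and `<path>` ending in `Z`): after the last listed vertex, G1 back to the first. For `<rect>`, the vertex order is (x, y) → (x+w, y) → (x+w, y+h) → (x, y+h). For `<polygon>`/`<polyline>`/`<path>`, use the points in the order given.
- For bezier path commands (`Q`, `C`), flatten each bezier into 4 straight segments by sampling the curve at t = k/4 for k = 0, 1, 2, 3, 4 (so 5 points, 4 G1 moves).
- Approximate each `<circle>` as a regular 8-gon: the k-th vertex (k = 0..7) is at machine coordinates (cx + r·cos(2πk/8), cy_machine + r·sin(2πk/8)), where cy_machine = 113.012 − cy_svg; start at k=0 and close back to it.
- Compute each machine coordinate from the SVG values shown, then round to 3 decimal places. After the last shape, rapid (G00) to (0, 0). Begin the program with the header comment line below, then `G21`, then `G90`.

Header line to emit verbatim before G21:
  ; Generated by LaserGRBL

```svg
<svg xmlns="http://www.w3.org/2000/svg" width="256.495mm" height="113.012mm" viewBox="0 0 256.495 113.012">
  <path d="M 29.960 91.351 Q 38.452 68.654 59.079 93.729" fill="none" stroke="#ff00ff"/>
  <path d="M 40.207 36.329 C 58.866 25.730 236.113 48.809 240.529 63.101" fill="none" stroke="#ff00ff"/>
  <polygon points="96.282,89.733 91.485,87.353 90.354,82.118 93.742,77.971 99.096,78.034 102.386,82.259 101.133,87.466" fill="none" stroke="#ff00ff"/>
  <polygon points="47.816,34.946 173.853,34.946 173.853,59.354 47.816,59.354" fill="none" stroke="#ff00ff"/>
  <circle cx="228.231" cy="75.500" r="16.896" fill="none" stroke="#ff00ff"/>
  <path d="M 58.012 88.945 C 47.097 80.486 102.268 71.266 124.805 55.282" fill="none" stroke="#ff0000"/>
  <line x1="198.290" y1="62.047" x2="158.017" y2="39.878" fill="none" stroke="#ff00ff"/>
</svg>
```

; Generated by LaserGRBL
G21
G90
G00 X29.960 Y21.661
M3 S737
G1 X34.964 Y30.024 F1052
G1 X41.486 Y32.415 F1052
G1 X49.524 Y28.835 F1052
G1 X59.079 Y19.283 F1052
G00 X40.207 Y76.683
M3 S737
G1 X78.758 Y78.981 F1052
G1 X145.709 Y72.631 F1052
G1 X209.990 Y61.614 F1052
G1 X240.529 Y49.911 F1052
G00 X96.282 Y23.279
M3 S737
G1 X91.485 Y25.659 F1052
G1 X90.354 Y30.894 F1052
G1 X93.742 Y35.041 F1052
G1 X99.096 Y34.978 F1052
G1 X102.386 Y30.753 F1052
G1 X101.133 Y25.546 F1052
G1 X96.282 Y23.279 F1052
G00 X47.816 Y78.066
M3 S737
G1 X173.853 Y78.066 F1052
G1 X173.853 Y53.658 F1052
G1 X47.816 Y53.658 F1052
G1 X47.816 Y78.066 F1052
G00 X245.127 Y37.512
M3 S737
G1 X240.178 Y49.459 F1052
G1 X228.231 Y54.408 F1052
G1 X216.284 Y49.459 F1052
G1 X211.335 Y37.512 F1052
G1 X216.284 Y25.565 F1052
G1 X228.231 Y20.616 F1052
G1 X240.178 Y25.565 F1052
G1 X245.127 Y37.512 F1052
G00 X58.012 Y24.067
M3 S555
G1 X60.674 Y30.648 F2170
G1 X78.864 Y38.077 F2170
G1 X103.326 Y46.916 F2170
G1 X124.805 Y57.730 F2170
G00 X198.290 Y50.965
M3 S737
G1 X158.017 Y73.134 F1052
M5
G00 X0.000 Y0.000

Since the viewBox matches the mm dimensions, user units are millimetres directly. The only transform is the Y-flip y_m = 113.012 − y_svg.

Shape 1 is a quadratic bezier drawn with `<path>`. Its stroke #ff00ff means cut at S737, F1052. After flipping Y the toolpath is (29.960,21.661) → (34.964,30.024) → (41.486,32.415) → (49.524,28.835) → (59.079,19.283).

Shape 2 is a cubic bezier drawn with `<path>`. Its stroke #ff00ff means cut at S737, F1052. After flipping Y the toolpath is (40.207,76.683) → (78.758,78.981) → (145.709,72.631) → (209.990,61.614) → (240.529,49.911).

Shape 3 is a regular polygon drawn with `<polygon>`. Its stroke #ff00ff means cut at S737, F1052. After flipping Y the toolpath is (96.282,23.279) → (91.485,25.659) → (90.354,30.894) → (93.742,35.041) → (99.096,34.978) → (102.386,30.753) → (101.133,25.546) → (96.282,23.279), returning to the start.

Shape 4 is a rectangle drawn with `<polygon>`. Its stroke #ff00ff means cut at S737, F1052. After flipping Y the toolpath is (47.816,78.066) → (173.853,78.066) → (173.853,53.658) → (47.816,53.658) → (47.816,78.066), returning to the start.

Shape 5 is a circle drawn with `<circle>`. Its stroke #ff00ff means cut at S737, F1052. After flipping Y the toolpath is (245.127,37.512) → (240.178,49.459) → (228.231,54.408) → (216.284,49.459) → (211.335,37.512) → (216.284,25.565) → (228.231,20.616) → (240.178,25.565) → (245.127,37.512), returning to the start.

Shape 6 is a cubic bezier drawn with `<path>`. Its stroke #ff0000 means score at S555, F2170. After flipping Y the toolpath is (58.012,24.067) → (60.674,30.648) → (78.864,38.077) → (103.326,46.916) → (124.805,57.730).

Shape 7 is a line segment drawn with `<line>`. Its stroke #ff00ff means cut at S737, F1052. After flipping Y the toolpath is (198.290,50.965) → (158.017,73.134).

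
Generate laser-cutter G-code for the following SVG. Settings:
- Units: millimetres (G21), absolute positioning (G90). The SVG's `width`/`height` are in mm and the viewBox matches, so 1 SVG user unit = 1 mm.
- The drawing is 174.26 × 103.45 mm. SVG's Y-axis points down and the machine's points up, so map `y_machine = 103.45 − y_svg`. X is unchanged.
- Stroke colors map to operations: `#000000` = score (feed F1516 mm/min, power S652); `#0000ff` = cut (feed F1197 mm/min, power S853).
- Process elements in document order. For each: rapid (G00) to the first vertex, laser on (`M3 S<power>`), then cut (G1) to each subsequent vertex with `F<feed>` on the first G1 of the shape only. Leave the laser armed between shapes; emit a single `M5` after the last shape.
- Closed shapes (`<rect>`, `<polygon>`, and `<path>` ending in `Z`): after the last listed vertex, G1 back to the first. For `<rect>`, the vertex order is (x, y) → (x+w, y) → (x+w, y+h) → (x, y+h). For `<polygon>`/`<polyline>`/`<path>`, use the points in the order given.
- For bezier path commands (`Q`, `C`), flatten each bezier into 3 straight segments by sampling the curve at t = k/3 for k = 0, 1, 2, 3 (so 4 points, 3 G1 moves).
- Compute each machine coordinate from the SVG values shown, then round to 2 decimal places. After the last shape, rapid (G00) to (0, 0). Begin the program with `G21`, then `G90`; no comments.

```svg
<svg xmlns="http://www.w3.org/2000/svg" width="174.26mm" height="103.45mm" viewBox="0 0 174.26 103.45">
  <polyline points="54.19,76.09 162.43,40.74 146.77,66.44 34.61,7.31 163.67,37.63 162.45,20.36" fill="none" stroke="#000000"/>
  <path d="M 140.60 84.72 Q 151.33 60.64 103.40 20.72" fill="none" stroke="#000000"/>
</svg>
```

G21
G90
G00 X54.19 Y27.36
M3 S652
G1 X162.43 Y62.71 F1516
G1 X146.77 Y37.01
G1 X34.61 Y96.14
G1 X163.67 Y65.82
G1 X162.45 Y83.09
G00 X140.60 Y18.73
M3 S652
G1 X141.24 Y36.54 F1516
G1 X128.84 Y57.88
G1 X103.40 Y82.73
M5
G00 X0.00 Y0.00

viewBox `0 0 174.26 103.45` with mm width/height → 1 unit = 1 mm. Flip: y_m = 103.45 − y_svg.

**Shape 1** — `<polyline>` open polyline, stroke `#000000` → score (S652, F1516). Machine vertices: (54.19,27.36) → (162.43,62.71) → (146.77,37.01) → (34.61,96.14) → (163.67,65.82) → (162.45,83.09). Open path.

**Shape 2** — `<path>` quadratic bezier, stroke `#000000` → score (S652, F1516). Control points (SVG): P0=(140.60,84.72), P1=(151.33,60.64), P2=(103.40,20.72); sampled at t=k/3. Machine vertices: (140.60,18.73) → (141.24,36.54) → (128.84,57.88) → (103.40,82.73). Open path.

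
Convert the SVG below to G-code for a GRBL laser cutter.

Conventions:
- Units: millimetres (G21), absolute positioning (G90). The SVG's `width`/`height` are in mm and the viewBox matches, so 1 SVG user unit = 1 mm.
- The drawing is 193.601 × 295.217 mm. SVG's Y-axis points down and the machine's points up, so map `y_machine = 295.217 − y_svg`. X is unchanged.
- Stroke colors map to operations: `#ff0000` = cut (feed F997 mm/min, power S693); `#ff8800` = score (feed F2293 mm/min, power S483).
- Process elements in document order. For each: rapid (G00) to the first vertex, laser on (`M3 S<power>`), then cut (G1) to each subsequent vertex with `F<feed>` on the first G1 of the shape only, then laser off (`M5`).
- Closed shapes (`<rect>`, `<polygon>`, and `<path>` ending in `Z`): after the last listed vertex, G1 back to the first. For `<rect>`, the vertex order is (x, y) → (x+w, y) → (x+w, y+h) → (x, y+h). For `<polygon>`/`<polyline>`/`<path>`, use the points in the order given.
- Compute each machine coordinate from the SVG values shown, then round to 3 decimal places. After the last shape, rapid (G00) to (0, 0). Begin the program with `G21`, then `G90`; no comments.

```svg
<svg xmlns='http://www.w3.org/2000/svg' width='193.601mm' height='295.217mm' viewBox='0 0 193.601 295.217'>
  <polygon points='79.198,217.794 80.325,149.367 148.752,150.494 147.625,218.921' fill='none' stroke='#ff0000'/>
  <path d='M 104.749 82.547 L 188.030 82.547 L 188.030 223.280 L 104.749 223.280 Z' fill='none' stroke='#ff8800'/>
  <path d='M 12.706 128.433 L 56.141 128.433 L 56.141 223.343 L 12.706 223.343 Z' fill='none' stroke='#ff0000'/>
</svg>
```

G21
G90
G00 X79.198 Y77.423
M3 S693
G1 X80.325 Y145.850 F997
G1 X148.752 Y144.723
G1 X147.625 Y76.296
G1 X79.198 Y77.423
M5
G00 X104.749 Y212.670
M3 S483
G1 X188.030 Y212.670 F2293
G1 X188.030 Y71.937
G1 X104.749 Y71.937
G1 X104.749 Y212.670
M5
G00 X12.706 Y166.784
M3 S693
G1 X56.141 Y166.784 F997
G1 X56.141 Y71.874
G1 X12.706 Y71.874
G1 X12.706 Y166.784
M5
G00 X0.000 Y0.000

1 u = 1 mm; y_m = 295.217 − y.

[1] `<polygon>` regular polygon, #ff0000→cut S693 F997: (79.198,77.423) → (80.325,145.850) → (148.752,144.723) → (147.625,76.296) → (79.198,77.423) (closed)

[2] `<path>` rectangle, #ff8800→score S483 F2293: (104.749,212.670) → (188.030,212.670) → (188.030,71.937) → (104.749,71.937) → (104.749,212.670) (closed)

[3] `<path>` rectangle, #ff0000→cut S693 F997: (12.706,166.784) → (56.141,166.784) → (56.141,71.874) → (12.706,71.874) → (12.706,166.784) (closed)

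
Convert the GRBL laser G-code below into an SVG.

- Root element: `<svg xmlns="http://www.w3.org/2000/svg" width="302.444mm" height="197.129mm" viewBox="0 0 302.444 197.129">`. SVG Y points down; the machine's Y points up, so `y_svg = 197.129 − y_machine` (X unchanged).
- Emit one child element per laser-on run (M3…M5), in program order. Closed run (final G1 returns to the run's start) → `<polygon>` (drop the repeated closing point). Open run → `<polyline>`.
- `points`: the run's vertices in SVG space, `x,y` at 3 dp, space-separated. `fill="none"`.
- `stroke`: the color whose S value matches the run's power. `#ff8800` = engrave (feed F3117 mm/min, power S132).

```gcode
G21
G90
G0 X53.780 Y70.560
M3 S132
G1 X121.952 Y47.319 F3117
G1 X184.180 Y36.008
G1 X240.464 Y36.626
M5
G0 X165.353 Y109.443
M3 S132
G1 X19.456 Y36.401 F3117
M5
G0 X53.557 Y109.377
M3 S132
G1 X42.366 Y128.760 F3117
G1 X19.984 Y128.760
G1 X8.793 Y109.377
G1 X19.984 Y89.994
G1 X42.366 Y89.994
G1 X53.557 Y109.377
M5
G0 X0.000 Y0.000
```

y_svg = 197.129 − y_m. Every run uses S132, so all elements get stroke `#ff8800` (engrave).

[1] open run; points: 53.780,126.569 121.952,149.810 184.180,161.121 240.464,160.503

[2] open run; points: 165.353,87.686 19.456,160.728

[3] closed run; points: 53.557,87.752 42.366,68.369 19.984,68.369 8.793,87.752 19.984,107.135 42.366,107.135

<svg xmlns="http://www.w3.org/2000/svg" width="302.444mm" height="197.129mm" viewBox="0 0 302.444 197.129">
  <polyline points="53.780,126.569 121.952,149.810 184.180,161.121 240.464,160.503" fill="none" stroke="#ff8800"/>
  <polyline points="165.353,87.686 19.456,160.728" fill="none" stroke="#ff8800"/>
  <polygon points="53.557,87.752 42.366,68.369 19.984,68.369 8.793,87.752 19.984,107.135 42.366,107.135" fill="none" stroke="#ff8800"/>
</svg>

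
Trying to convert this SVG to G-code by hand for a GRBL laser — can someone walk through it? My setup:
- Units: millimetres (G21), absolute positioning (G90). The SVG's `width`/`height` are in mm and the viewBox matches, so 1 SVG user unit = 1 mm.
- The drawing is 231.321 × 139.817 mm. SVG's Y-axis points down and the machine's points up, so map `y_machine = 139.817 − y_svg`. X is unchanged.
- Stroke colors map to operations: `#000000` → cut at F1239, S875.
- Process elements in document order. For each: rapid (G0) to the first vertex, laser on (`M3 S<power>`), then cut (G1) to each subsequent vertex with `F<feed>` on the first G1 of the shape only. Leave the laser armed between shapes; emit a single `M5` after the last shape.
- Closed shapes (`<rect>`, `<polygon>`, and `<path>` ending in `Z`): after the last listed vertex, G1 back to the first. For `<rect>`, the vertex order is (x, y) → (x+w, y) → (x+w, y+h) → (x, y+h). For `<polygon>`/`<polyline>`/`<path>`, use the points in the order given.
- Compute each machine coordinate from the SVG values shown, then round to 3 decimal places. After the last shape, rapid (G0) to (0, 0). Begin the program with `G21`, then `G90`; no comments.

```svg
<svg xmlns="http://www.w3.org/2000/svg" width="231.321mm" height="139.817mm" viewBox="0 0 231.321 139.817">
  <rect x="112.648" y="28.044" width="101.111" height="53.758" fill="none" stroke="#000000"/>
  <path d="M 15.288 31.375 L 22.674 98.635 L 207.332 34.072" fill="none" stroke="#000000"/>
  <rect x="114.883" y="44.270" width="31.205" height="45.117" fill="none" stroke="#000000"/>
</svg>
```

viewBox `0 0 231.321 139.817` with mm width/height → 1 unit = 1 mm. Flip: y_m = 139.817 − y_svg.

**Shape 1** — `<rect>` rectangle, stroke `#000000` → cut (S875, F1239). Machine vertices: (112.648,111.773) → (213.759,111.773) → (213.759,58.015) → (112.648,58.015) → (112.648,111.773). Closed: final G1 returns to the first vertex.

**Shape 2** — `<path>` open polyline, stroke `#000000` → cut (S875, F1239). Machine vertices: (15.288,108.442) → (22.674,41.182) → (207.332,105.745). Open path.

**Shape 3** — `<rect>` rectangle, stroke `#000000` → cut (S875, F1239). Machine vertices: (114.883,95.547) → (146.088,95.547) → (146.088,50.430) → (114.883,50.430) → (114.883,95.547). Closed: final G1 returns to the first vertex.

G21
G90
G0 X112.648 Y111.773
M3 S875
G1 X213.759 Y111.773 F1239
G1 X213.759 Y58.015
G1 X112.648 Y58.015
G1 X112.648 Y111.773
G0 X15.288 Y108.442
M3 S875
G1 X22.674 Y41.182 F1239
G1 X207.332 Y105.745
G0 X114.883 Y95.547
M3 S875
G1 X146.088 Y95.547 F1239
G1 X146.088 Y50.430
G1 X114.883 Y50.430
G1 X114.883 Y95.547
M5
G0 X0.000 Y0.000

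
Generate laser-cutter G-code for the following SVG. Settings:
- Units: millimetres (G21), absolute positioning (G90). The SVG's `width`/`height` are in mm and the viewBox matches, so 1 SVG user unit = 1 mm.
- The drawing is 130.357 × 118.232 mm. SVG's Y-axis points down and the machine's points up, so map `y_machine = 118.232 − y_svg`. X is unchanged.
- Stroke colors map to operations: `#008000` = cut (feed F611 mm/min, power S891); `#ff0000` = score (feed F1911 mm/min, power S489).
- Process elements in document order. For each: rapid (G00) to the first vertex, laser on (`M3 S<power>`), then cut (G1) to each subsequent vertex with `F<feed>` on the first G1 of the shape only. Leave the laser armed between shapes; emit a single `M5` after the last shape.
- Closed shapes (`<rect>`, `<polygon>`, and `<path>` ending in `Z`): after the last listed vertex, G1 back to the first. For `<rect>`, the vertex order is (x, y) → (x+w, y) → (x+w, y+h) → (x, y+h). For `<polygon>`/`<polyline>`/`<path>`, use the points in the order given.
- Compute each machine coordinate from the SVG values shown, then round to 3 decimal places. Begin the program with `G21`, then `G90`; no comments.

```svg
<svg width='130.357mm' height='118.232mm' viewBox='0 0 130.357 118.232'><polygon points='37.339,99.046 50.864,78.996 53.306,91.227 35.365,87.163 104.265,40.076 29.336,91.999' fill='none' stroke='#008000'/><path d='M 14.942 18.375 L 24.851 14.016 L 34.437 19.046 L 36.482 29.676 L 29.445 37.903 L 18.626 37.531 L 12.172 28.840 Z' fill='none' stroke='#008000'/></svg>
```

G21
G90
G00 X37.339 Y19.186
M3 S891
G1 X50.864 Y39.236 F611
G1 X53.306 Y27.005
G1 X35.365 Y31.069
G1 X104.265 Y78.156
G1 X29.336 Y26.233
G1 X37.339 Y19.186
G00 X14.942 Y99.857
M3 S891
G1 X24.851 Y104.216 F611
G1 X34.437 Y99.186
G1 X36.482 Y88.556
G1 X29.445 Y80.329
G1 X18.626 Y80.701
G1 X12.172 Y89.392
G1 X14.942 Y99.857
M5

1 u = 1 mm; y_m = 118.232 − y.

[1] `<polygon>` closed polygon, #008000→cut S891 F611: (37.339,19.186) → (50.864,39.236) → (53.306,27.005) → (35.365,31.069) → (104.265,78.156) → (29.336,26.233) → (37.339,19.186) (closed)

[2] `<path>` regular polygon, #008000→cut S891 F611: (14.942,99.857) → (24.851,104.216) → (34.437,99.186) → (36.482,88.556) → (29.445,80.329) → (18.626,80.701) → (12.172,89.392) → (14.942,99.857) (closed)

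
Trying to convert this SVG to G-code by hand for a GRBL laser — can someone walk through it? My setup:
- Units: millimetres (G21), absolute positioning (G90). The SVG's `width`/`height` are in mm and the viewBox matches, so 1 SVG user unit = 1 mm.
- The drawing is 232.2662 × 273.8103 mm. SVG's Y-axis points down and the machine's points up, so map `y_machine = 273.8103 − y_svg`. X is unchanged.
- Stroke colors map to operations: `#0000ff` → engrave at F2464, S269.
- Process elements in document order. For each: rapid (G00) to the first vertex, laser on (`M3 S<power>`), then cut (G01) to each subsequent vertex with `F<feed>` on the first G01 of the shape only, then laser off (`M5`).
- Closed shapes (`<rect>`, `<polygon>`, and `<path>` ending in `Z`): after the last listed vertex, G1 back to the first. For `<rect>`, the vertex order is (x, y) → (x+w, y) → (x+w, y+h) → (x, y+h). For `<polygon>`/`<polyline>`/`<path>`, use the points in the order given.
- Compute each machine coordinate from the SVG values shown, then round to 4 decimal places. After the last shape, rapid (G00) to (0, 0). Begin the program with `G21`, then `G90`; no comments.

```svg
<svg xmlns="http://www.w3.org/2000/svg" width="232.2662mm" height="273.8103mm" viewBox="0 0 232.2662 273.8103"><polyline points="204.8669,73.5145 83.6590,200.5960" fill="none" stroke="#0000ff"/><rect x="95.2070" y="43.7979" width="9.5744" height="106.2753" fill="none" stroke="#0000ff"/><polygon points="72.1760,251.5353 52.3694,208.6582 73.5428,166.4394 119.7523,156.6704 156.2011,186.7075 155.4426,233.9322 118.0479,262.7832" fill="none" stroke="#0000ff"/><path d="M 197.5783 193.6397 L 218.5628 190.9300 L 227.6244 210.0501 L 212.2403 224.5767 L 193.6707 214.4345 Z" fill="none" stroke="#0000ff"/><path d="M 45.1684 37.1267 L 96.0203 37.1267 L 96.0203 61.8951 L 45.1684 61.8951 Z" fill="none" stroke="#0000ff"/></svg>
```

G21
G90
G00 X204.8669 Y200.2958
M3 S269
G01 X83.6590 Y73.2143 F2464
M5
G00 X95.2070 Y230.0124
M3 S269
G01 X104.7814 Y230.0124 F2464
G01 X104.7814 Y123.7371
G01 X95.2070 Y123.7371
G01 X95.2070 Y230.0124
M5
G00 X72.1760 Y22.2750
M3 S269
G01 X52.3694 Y65.1521 F2464
G01 X73.5428 Y107.3709
G01 X119.7523 Y117.1399
G01 X156.2011 Y87.1028
G01 X155.4426 Y39.8781
G01 X118.0479 Y11.0271
G01 X72.1760 Y22.2750
M5
G00 X197.5783 Y80.1706
M3 S269
G01 X218.5628 Y82.8803 F2464
G01 X227.6244 Y63.7602
G01 X212.2403 Y49.2336
G01 X193.6707 Y59.3758
G01 X197.5783 Y80.1706
M5
G00 X45.1684 Y236.6836
M3 S269
G01 X96.0203 Y236.6836 F2464
G01 X96.0203 Y211.9152
G01 X45.1684 Y211.9152
G01 X45.1684 Y236.6836
M5
G00 X0.0000 Y0.0000

Since the viewBox matches the mm dimensions, user units are millimetres directly. The only transform is the Y-flip y_m = 273.8103 − y_svg.

Shape 1 is a line segment drawn with `<polyline>`. Its stroke #0000ff means engrave at S269, F2464. After flipping Y the toolpath is (204.8669,200.2958) → (83.6590,73.2143).

Shape 2 is a rectangle drawn with `<rect>`. Its stroke #0000ff means engrave at S269, F2464. After flipping Y the toolpath is (95.2070,230.0124) → (104.7814,230.0124) → (104.7814,123.7371) → (95.2070,123.7371) → (95.2070,230.0124), returning to the start.

Shape 3 is a regular polygon drawn with `<polygon>`. Its stroke #0000ff means engrave at S269, F2464. After flipping Y the toolpath is (72.1760,22.2750) → (52.3694,65.1521) → (73.5428,107.3709) → (119.7523,117.1399) → (156.2011,87.1028) → (155.4426,39.8781) → (118.0479,11.0271) → (72.1760,22.2750), returning to the start.

Shape 4 is a regular polygon drawn with `<path>`. Its stroke #0000ff means engrave at S269, F2464. After flipping Y the toolpath is (197.5783,80.1706) → (218.5628,82.8803) → (227.6244,63.7602) → (212.2403,49.2336) → (193.6707,59.3758) → (197.5783,80.1706), returning to the start.

Shape 5 is a rectangle drawn with `<path>`. Its stroke #0000ff means engrave at S269, F2464. After flipping Y the toolpath is (45.1684,236.6836) → (96.0203,236.6836) → (96.0203,211.9152) → (45.1684,211.9152) → (45.1684,236.6836), returning to the start.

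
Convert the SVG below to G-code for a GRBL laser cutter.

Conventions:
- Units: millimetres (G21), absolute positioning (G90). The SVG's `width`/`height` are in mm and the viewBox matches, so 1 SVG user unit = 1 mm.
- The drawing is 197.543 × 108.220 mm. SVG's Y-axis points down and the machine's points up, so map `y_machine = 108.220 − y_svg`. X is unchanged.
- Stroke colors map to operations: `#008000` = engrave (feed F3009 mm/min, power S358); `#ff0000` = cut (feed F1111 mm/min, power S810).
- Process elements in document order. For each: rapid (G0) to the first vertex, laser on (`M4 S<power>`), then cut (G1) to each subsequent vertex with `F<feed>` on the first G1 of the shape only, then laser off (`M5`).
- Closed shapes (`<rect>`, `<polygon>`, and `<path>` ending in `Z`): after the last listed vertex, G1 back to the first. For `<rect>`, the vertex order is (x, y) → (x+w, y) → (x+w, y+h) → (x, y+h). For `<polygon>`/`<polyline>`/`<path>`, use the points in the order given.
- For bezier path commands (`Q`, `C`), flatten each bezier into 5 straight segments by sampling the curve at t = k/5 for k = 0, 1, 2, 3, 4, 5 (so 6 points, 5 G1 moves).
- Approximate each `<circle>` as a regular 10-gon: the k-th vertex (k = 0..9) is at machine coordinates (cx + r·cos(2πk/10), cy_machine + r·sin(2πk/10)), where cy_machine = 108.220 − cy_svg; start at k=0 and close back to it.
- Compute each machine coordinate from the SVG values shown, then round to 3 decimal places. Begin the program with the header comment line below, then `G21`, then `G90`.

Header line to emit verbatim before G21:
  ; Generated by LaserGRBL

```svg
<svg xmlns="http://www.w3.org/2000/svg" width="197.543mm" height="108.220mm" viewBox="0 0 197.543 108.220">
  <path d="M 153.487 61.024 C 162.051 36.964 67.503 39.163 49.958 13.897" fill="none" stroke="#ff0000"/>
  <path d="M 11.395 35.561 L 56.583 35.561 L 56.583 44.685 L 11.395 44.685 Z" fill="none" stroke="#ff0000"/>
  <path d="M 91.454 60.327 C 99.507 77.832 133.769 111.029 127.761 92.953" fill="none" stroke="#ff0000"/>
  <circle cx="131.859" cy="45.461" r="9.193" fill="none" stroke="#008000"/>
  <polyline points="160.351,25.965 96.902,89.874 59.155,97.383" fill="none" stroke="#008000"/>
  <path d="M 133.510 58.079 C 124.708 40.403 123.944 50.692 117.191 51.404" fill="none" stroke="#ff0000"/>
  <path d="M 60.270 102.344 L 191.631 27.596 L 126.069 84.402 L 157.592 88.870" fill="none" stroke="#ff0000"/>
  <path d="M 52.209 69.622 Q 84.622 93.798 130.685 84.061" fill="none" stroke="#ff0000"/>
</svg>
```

1 u = 1 mm; y_m = 108.220 − y.

[1] `<path>` cubic bezier, #ff0000→cut S810 F1111: (153.487,47.196) → (147.693,58.911) → (125.797,66.902) → (96.446,73.749) → (68.284,82.029) → (49.958,94.323)

[2] `<path>` rectangle, #ff0000→cut S810 F1111: (11.395,72.659) → (56.583,72.659) → (56.583,63.535) → (11.395,63.535) → (11.395,72.659) (closed)

[3] `<path>` cubic bezier, #ff0000→cut S810 F1111: (91.454,47.893) → (98.899,36.043) → (109.443,23.641) → (119.896,13.901) → (127.065,10.038) → (127.761,15.267)

[4] `<circle>` circle, #008000→engrave S358 F3009: (141.052,62.759) → (139.296,68.163) → (134.700,71.502) → (129.018,71.502) → (124.422,68.163) → (122.666,62.759) → (124.422,57.355) → (129.018,54.016) → (134.700,54.016) → (139.296,57.355) → (141.052,62.759) (closed)

[5] `<polyline>` open polyline, #008000→engrave S358 F3009: (160.351,82.255) → (96.902,18.346) → (59.155,10.837)

[6] `<path>` cubic bezier, #ff0000→cut S810 F1111: (133.510,50.141) → (129.081,57.691) → (125.908,60.332) → (123.318,59.865) → (120.636,58.092) → (117.191,56.816)

[7] `<path>` open polyline, #ff0000→cut S810 F1111: (60.270,5.876) → (191.631,80.624) → (126.069,23.818) → (157.592,19.350)

[8] `<path>` quadratic bezier, #ff0000→cut S810 F1111: (52.209,38.598) → (65.720,30.284) → (80.323,24.683) → (96.019,21.795) → (112.806,21.621) → (130.685,24.159)

; Generated by LaserGRBL
G21
G90
G0 X153.487 Y47.196
M4 S810
G1 X147.693 Y58.911 F1111
G1 X125.797 Y66.902
G1 X96.446 Y73.749
G1 X68.284 Y82.029
G1 X49.958 Y94.323
M5
G0 X11.395 Y72.659
M4 S810
G1 X56.583 Y72.659 F1111
G1 X56.583 Y63.535
G1 X11.395 Y63.535
G1 X11.395 Y72.659
M5
G0 X91.454 Y47.893
M4 S810
G1 X98.899 Y36.043 F1111
G1 X109.443 Y23.641
G1 X119.896 Y13.901
G1 X127.065 Y10.038
G1 X127.761 Y15.267
M5
G0 X141.052 Y62.759
M4 S358
G1 X139.296 Y68.163 F3009
G1 X134.700 Y71.502
G1 X129.018 Y71.502
G1 X124.422 Y68.163
G1 X122.666 Y62.759
G1 X124.422 Y57.355
G1 X129.018 Y54.016
G1 X134.700 Y54.016
G1 X139.296 Y57.355
G1 X141.052 Y62.759
M5
G0 X160.351 Y82.255
M4 S358
G1 X96.902 Y18.346 F3009
G1 X59.155 Y10.837
M5
G0 X133.510 Y50.141
M4 S810
G1 X129.081 Y57.691 F1111
G1 X125.908 Y60.332
G1 X123.318 Y59.865
G1 X120.636 Y58.092
G1 X117.191 Y56.816
M5
G0 X60.270 Y5.876
M4 S810
G1 X191.631 Y80.624 F1111
G1 X126.069 Y23.818
G1 X157.592 Y19.350
M5
G0 X52.209 Y38.598
M4 S810
G1 X65.720 Y30.284 F1111
G1 X80.323 Y24.683
G1 X96.019 Y21.795
G1 X112.806 Y21.621
G1 X130.685 Y24.159
M5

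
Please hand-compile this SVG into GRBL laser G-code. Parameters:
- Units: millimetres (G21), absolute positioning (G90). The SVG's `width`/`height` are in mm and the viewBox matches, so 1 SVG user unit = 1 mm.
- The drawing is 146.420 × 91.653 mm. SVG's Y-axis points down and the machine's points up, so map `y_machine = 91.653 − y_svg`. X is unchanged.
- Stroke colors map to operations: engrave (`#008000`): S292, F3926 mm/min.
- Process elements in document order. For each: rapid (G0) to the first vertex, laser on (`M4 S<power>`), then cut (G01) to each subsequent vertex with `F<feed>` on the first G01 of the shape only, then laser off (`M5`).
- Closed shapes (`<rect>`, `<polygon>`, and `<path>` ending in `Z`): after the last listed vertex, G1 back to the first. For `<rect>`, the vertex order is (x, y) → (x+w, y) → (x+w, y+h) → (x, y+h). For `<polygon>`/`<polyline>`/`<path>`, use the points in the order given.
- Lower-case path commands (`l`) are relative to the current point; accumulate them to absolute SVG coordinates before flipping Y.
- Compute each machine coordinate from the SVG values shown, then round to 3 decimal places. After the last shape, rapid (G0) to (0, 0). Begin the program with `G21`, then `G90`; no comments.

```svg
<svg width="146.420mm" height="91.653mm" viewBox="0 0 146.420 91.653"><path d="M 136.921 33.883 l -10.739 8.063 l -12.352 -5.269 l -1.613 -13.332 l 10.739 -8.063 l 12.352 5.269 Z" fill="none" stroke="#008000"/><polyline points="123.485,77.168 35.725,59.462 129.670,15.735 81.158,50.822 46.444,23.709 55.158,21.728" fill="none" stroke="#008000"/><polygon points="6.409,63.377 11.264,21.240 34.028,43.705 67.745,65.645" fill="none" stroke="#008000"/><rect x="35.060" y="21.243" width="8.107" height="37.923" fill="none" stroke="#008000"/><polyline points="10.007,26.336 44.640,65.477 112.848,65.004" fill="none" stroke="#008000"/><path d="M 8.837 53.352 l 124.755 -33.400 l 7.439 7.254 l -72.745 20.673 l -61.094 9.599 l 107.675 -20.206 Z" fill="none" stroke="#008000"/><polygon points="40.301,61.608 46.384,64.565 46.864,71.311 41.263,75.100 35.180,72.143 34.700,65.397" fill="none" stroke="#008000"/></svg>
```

G21
G90
G0 X136.921 Y57.770
M4 S292
G01 X126.182 Y49.707 F3926
G01 X113.830 Y54.976
G01 X112.217 Y68.308
G01 X122.956 Y76.371
G01 X135.308 Y71.102
G01 X136.921 Y57.770
M5
G0 X123.485 Y14.485
M4 S292
G01 X35.725 Y32.191 F3926
G01 X129.670 Y75.918
G01 X81.158 Y40.831
G01 X46.444 Y67.944
G01 X55.158 Y69.925
M5
G0 X6.409 Y28.276
M4 S292
G01 X11.264 Y70.413 F3926
G01 X34.028 Y47.948
G01 X67.745 Y26.008
G01 X6.409 Y28.276
M5
G0 X35.060 Y70.410
M4 S292
G01 X43.167 Y70.410 F3926
G01 X43.167 Y32.487
G01 X35.060 Y32.487
G01 X35.060 Y70.410
M5
G0 X10.007 Y65.317
M4 S292
G01 X44.640 Y26.176 F3926
G01 X112.848 Y26.649
M5
G0 X8.837 Y38.301
M4 S292
G01 X133.592 Y71.701 F3926
G01 X141.031 Y64.447
G01 X68.286 Y43.774
G01 X7.192 Y34.175
G01 X114.867 Y54.381
G01 X8.837 Y38.301
M5
G0 X40.301 Y30.045
M4 S292
G01 X46.384 Y27.088 F3926
G01 X46.864 Y20.342
G01 X41.263 Y16.553
G01 X35.180 Y19.510
G01 X34.700 Y26.256
G01 X40.301 Y30.045
M5
G0 X0.000 Y0.000

1 u = 1 mm; y_m = 91.653 − y.

[1] `<path>` regular polygon, #008000→engrave S292 F3926: (136.921,57.770) → (126.182,49.707) → (113.830,54.976) → (112.217,68.308) → (122.956,76.371) → (135.308,71.102) → (136.921,57.770) (closed)

[2] `<polyline>` open polyline, #008000→engrave S292 F3926: (123.485,14.485) → (35.725,32.191) → (129.670,75.918) → (81.158,40.831) → (46.444,67.944) → (55.158,69.925)

[3] `<polygon>` closed polygon, #008000→engrave S292 F3926: (6.409,28.276) → (11.264,70.413) → (34.028,47.948) → (67.745,26.008) → (6.409,28.276) (closed)

[4] `<rect>` rectangle, #008000→engrave S292 F3926: (35.060,70.410) → (43.167,70.410) → (43.167,32.487) → (35.060,32.487) → (35.060,70.410) (closed)

[5] `<polyline>` open polyline, #008000→engrave S292 F3926: (10.007,65.317) → (44.640,26.176) → (112.848,26.649)

[6] `<path>` closed polygon, #008000→engrave S292 F3926: (8.837,38.301) → (133.592,71.701) → (141.031,64.447) → (68.286,43.774) → (7.192,34.175) → (114.867,54.381) → (8.837,38.301) (closed)

[7] `<polygon>` regular polygon, #008000→engrave S292 F3926: (40.301,30.045) → (46.384,27.088) → (46.864,20.342) → (41.263,16.553) → (35.180,19.510) → (34.700,26.256) → (40.301,30.045) (closed)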